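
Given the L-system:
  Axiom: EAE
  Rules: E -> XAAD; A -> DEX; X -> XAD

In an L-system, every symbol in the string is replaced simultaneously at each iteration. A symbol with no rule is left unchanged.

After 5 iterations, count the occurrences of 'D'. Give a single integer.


Step 0: EAE  (0 'D')
Step 1: XAADDEXXAAD  (3 'D')
Step 2: XADDEXDEXDDXAADXADXADDEXDEXD  (11 'D')
Step 3: XADDEXDDXAADXADDXAADXADDDXADDEXDEXDXADDEXDXADDEXDDXAADXADDXAADXADD  (28 'D')
Step 4: XADDEXDDXAADXADDDXADDEXDEXDXADDEXDDXADDEXDEXDXADDEXDDDXADDEXDDXAADXADDXAADXADDXADDEXDDXAADXADDXADDEXDDXAADXADDDXADDEXDEXDXADDEXDDXADDEXDEXDXADDEXDD  (66 'D')
Step 5: XADDEXDDXAADXADDDXADDEXDEXDXADDEXDDDXADDEXDDXAADXADDXAADXADDXADDEXDDXAADXADDDXADDEXDDXAADXADDXAADXADDXADDEXDDXAADXADDDDXADDEXDDXAADXADDDXADDEXDEXDXADDEXDDXADDEXDEXDXADDEXDDXADDEXDDXAADXADDDXADDEXDEXDXADDEXDDXADDEXDDXAADXADDDXADDEXDEXDXADDEXDDDXADDEXDDXAADXADDXAADXADDXADDEXDDXAADXADDDXADDEXDDXAADXADDXAADXADDXADDEXDDXAADXADDD  (147 'D')

Answer: 147


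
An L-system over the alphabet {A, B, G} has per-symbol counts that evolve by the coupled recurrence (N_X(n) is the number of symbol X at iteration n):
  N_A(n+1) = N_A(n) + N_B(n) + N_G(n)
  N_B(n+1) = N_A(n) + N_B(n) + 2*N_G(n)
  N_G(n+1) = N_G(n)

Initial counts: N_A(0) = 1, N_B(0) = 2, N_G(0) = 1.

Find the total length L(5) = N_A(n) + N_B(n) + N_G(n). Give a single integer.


Step 0: N_A=1, N_B=2, N_G=1, L=4
Step 1: N_A=4, N_B=5, N_G=1, L=10
Step 2: N_A=10, N_B=11, N_G=1, L=22
Step 3: N_A=22, N_B=23, N_G=1, L=46
Step 4: N_A=46, N_B=47, N_G=1, L=94
Step 5: N_A=94, N_B=95, N_G=1, L=190

Answer: 190


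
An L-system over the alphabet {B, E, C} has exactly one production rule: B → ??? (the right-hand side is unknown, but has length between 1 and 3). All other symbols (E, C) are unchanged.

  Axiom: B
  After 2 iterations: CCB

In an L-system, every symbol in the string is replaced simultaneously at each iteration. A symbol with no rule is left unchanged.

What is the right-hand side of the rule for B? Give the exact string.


Answer: CB

Derivation:
Trying B → CB:
  Step 0: B
  Step 1: CB
  Step 2: CCB
Matches the given result.


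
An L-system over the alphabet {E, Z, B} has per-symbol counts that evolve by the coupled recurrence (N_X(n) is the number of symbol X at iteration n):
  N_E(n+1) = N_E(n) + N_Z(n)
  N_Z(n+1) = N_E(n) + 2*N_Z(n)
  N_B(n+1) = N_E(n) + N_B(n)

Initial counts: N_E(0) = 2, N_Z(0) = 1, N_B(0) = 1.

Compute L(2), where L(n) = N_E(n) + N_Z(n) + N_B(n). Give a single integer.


Answer: 24

Derivation:
Step 0: N_E=2, N_Z=1, N_B=1, L=4
Step 1: N_E=3, N_Z=4, N_B=3, L=10
Step 2: N_E=7, N_Z=11, N_B=6, L=24


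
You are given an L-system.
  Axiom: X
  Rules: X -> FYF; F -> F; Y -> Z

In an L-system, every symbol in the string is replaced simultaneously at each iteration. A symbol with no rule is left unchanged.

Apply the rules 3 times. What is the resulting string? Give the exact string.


Step 0: X
Step 1: FYF
Step 2: FZF
Step 3: FZF

Answer: FZF


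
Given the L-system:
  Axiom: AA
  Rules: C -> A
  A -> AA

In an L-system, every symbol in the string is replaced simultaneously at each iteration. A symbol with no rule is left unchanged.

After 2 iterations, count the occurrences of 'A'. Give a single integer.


Answer: 8

Derivation:
Step 0: AA  (2 'A')
Step 1: AAAA  (4 'A')
Step 2: AAAAAAAA  (8 'A')


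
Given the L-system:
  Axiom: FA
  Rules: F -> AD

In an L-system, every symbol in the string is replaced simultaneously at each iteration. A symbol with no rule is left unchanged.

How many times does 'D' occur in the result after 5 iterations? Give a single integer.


Answer: 1

Derivation:
Step 0: FA  (0 'D')
Step 1: ADA  (1 'D')
Step 2: ADA  (1 'D')
Step 3: ADA  (1 'D')
Step 4: ADA  (1 'D')
Step 5: ADA  (1 'D')


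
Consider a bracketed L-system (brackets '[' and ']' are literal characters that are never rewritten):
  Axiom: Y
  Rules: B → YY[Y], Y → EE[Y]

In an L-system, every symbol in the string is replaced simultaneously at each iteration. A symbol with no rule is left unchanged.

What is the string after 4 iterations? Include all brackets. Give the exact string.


Step 0: Y
Step 1: EE[Y]
Step 2: EE[EE[Y]]
Step 3: EE[EE[EE[Y]]]
Step 4: EE[EE[EE[EE[Y]]]]

Answer: EE[EE[EE[EE[Y]]]]


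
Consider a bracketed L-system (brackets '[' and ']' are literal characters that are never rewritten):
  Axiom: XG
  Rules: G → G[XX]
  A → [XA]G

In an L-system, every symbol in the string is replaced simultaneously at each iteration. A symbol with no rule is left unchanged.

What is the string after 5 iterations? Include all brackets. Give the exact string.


Answer: XG[XX][XX][XX][XX][XX]

Derivation:
Step 0: XG
Step 1: XG[XX]
Step 2: XG[XX][XX]
Step 3: XG[XX][XX][XX]
Step 4: XG[XX][XX][XX][XX]
Step 5: XG[XX][XX][XX][XX][XX]


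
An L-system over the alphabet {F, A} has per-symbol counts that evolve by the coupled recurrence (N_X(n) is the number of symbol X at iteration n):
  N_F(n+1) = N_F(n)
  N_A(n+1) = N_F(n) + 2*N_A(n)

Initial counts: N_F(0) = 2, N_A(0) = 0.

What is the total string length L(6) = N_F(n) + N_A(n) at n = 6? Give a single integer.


Answer: 128

Derivation:
Step 0: N_F=2, N_A=0, L=2
Step 1: N_F=2, N_A=2, L=4
Step 2: N_F=2, N_A=6, L=8
Step 3: N_F=2, N_A=14, L=16
Step 4: N_F=2, N_A=30, L=32
Step 5: N_F=2, N_A=62, L=64
Step 6: N_F=2, N_A=126, L=128


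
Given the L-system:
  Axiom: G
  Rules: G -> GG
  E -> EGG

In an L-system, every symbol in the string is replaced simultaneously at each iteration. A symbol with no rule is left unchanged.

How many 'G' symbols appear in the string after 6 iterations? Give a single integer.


Step 0: G  (1 'G')
Step 1: GG  (2 'G')
Step 2: GGGG  (4 'G')
Step 3: GGGGGGGG  (8 'G')
Step 4: GGGGGGGGGGGGGGGG  (16 'G')
Step 5: GGGGGGGGGGGGGGGGGGGGGGGGGGGGGGGG  (32 'G')
Step 6: GGGGGGGGGGGGGGGGGGGGGGGGGGGGGGGGGGGGGGGGGGGGGGGGGGGGGGGGGGGGGGGG  (64 'G')

Answer: 64


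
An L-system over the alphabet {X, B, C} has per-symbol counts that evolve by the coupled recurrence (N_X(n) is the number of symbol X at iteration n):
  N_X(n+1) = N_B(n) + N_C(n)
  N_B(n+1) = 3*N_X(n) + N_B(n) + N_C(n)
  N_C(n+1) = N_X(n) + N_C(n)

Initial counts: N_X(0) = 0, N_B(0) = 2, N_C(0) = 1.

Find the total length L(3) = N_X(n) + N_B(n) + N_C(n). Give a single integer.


Answer: 54

Derivation:
Step 0: N_X=0, N_B=2, N_C=1, L=3
Step 1: N_X=3, N_B=3, N_C=1, L=7
Step 2: N_X=4, N_B=13, N_C=4, L=21
Step 3: N_X=17, N_B=29, N_C=8, L=54


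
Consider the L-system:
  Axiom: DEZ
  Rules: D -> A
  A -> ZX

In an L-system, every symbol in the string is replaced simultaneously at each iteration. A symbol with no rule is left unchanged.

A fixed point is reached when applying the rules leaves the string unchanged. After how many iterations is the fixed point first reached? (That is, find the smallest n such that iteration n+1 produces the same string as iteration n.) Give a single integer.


Step 0: DEZ
Step 1: AEZ
Step 2: ZXEZ
Step 3: ZXEZ  (unchanged — fixed point at step 2)

Answer: 2


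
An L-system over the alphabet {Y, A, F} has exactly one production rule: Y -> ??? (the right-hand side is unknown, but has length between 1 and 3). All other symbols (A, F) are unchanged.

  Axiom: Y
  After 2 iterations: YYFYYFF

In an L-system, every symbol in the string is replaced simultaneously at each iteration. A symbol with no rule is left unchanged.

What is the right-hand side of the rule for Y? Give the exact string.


Trying Y -> YYF:
  Step 0: Y
  Step 1: YYF
  Step 2: YYFYYFF
Matches the given result.

Answer: YYF


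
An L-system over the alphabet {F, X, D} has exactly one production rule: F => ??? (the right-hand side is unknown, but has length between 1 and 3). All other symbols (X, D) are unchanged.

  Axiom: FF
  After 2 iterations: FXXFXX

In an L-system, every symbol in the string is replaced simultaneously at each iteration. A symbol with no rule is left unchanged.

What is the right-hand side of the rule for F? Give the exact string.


Answer: FX

Derivation:
Trying F => FX:
  Step 0: FF
  Step 1: FXFX
  Step 2: FXXFXX
Matches the given result.


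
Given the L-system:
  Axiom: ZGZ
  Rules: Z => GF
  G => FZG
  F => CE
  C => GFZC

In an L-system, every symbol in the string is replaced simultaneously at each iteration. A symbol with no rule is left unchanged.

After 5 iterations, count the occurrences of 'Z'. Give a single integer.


Answer: 41

Derivation:
Step 0: ZGZ  (2 'Z')
Step 1: GFFZGGF  (1 'Z')
Step 2: FZGCECEGFFZGFZGCE  (3 'Z')
Step 3: CEGFFZGGFZCEGFZCEFZGCECEGFFZGCEGFFZGGFZCE  (7 'Z')
Step 4: GFZCEFZGCECEGFFZGFZGCEGFGFZCEFZGCEGFGFZCECEGFFZGGFZCEGFZCEFZGCECEGFFZGGFZCEFZGCECEGFFZGFZGCEGFGFZCE  (17 'Z')
Step 5: FZGCEGFGFZCECEGFFZGGFZCEGFZCEFZGCECEGFFZGCEGFFZGGFZCEFZGCEFZGCEGFGFZCECEGFFZGGFZCEFZGCEFZGCEGFGFZCEGFZCEFZGCECEGFFZGFZGCEGFGFZCEFZGCEGFGFZCECEGFFZGGFZCEGFZCEFZGCECEGFFZGFZGCEGFGFZCECEGFFZGGFZCEGFZCEFZGCECEGFFZGCEGFFZGGFZCEFZGCEFZGCEGFGFZCE  (41 'Z')


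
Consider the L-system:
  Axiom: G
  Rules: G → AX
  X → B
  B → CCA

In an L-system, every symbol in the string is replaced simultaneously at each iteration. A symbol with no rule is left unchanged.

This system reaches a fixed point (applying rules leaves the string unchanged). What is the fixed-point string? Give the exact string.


Step 0: G
Step 1: AX
Step 2: AB
Step 3: ACCA
Step 4: ACCA  (unchanged — fixed point at step 3)

Answer: ACCA


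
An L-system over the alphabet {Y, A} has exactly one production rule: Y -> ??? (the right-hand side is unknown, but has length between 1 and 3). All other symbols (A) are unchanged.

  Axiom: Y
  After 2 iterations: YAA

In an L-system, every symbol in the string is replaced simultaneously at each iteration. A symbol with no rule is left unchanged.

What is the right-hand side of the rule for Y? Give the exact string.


Answer: YA

Derivation:
Trying Y -> YA:
  Step 0: Y
  Step 1: YA
  Step 2: YAA
Matches the given result.


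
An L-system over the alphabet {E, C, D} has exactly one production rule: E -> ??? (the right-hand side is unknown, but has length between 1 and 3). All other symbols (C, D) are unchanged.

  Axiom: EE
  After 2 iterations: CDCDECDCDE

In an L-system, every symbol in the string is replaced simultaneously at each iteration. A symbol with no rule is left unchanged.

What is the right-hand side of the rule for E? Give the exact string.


Answer: CDE

Derivation:
Trying E -> CDE:
  Step 0: EE
  Step 1: CDECDE
  Step 2: CDCDECDCDE
Matches the given result.


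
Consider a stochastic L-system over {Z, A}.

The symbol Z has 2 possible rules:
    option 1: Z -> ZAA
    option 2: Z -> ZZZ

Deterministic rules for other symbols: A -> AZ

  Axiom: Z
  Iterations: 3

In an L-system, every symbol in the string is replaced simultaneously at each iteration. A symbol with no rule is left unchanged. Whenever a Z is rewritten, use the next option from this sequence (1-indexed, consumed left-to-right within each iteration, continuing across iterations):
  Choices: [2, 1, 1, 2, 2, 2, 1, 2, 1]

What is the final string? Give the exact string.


Answer: ZZZAZAZZZZAZAZZAAZZZZAA

Derivation:
Step 0: Z
Step 1: ZZZ  (used choices [2])
Step 2: ZAAZAAZZZ  (used choices [1, 1, 2])
Step 3: ZZZAZAZZZZAZAZZAAZZZZAA  (used choices [2, 2, 1, 2, 1])


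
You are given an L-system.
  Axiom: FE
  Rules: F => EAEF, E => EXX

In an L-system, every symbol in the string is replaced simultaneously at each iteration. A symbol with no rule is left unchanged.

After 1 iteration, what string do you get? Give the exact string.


Step 0: FE
Step 1: EAEFEXX

Answer: EAEFEXX


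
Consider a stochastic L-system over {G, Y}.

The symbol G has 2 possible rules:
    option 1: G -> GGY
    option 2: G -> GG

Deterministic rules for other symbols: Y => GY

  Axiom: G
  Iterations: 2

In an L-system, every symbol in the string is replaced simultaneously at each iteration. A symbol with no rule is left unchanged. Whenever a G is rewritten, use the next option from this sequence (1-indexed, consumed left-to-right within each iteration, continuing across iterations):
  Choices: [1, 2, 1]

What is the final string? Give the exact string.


Answer: GGGGYGY

Derivation:
Step 0: G
Step 1: GGY  (used choices [1])
Step 2: GGGGYGY  (used choices [2, 1])


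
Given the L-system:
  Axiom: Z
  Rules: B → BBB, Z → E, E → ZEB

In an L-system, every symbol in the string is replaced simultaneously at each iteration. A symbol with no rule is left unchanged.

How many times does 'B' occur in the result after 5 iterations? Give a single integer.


Step 0: Z  (0 'B')
Step 1: E  (0 'B')
Step 2: ZEB  (1 'B')
Step 3: EZEBBBB  (4 'B')
Step 4: ZEBEZEBBBBBBBBBBBBB  (14 'B')
Step 5: EZEBBBBZEBEZEBBBBBBBBBBBBBBBBBBBBBBBBBBBBBBBBBBBBBBBB  (45 'B')

Answer: 45


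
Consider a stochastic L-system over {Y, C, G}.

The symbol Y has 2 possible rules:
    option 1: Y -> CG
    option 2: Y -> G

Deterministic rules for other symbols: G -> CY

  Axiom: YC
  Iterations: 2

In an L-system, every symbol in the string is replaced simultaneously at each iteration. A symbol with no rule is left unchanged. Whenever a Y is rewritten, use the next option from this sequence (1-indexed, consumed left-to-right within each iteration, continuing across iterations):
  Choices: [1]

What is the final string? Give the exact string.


Answer: CCYC

Derivation:
Step 0: YC
Step 1: CGC  (used choices [1])
Step 2: CCYC  (used choices [])


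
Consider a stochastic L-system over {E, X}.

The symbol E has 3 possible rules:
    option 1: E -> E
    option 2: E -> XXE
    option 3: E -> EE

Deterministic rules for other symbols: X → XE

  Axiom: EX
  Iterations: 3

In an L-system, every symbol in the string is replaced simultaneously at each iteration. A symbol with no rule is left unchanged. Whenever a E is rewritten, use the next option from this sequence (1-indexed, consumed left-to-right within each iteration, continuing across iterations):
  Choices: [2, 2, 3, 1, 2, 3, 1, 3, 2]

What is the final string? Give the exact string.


Answer: XEEXEXXEXEXEEEXEEEEXXE

Derivation:
Step 0: EX
Step 1: XXEXE  (used choices [2])
Step 2: XEXEXXEXEEE  (used choices [2, 3])
Step 3: XEEXEXXEXEXEEEXEEEEXXE  (used choices [1, 2, 3, 1, 3, 2])


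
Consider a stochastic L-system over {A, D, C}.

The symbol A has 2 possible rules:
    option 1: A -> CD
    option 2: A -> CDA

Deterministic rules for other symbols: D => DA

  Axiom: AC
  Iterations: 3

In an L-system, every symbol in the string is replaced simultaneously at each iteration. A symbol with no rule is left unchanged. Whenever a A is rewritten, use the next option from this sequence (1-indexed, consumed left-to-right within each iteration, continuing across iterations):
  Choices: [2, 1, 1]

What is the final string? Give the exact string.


Answer: CDACDCDAC

Derivation:
Step 0: AC
Step 1: CDAC  (used choices [2])
Step 2: CDACDC  (used choices [1])
Step 3: CDACDCDAC  (used choices [1])


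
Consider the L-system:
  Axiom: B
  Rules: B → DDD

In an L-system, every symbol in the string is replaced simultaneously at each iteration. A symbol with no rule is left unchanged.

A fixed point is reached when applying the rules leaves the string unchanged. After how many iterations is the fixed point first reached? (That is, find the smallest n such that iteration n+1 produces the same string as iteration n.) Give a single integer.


Answer: 1

Derivation:
Step 0: B
Step 1: DDD
Step 2: DDD  (unchanged — fixed point at step 1)


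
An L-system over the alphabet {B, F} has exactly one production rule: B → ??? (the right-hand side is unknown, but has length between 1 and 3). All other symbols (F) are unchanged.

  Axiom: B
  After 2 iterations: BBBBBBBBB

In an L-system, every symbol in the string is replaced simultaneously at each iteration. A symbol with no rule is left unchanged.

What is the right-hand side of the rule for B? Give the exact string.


Trying B → BBB:
  Step 0: B
  Step 1: BBB
  Step 2: BBBBBBBBB
Matches the given result.

Answer: BBB


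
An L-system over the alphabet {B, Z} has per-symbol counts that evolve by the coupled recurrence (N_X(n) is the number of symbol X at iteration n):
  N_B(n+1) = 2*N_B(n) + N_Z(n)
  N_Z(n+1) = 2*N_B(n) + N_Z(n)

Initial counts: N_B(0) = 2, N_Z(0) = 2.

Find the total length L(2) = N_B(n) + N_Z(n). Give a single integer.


Answer: 36

Derivation:
Step 0: N_B=2, N_Z=2, L=4
Step 1: N_B=6, N_Z=6, L=12
Step 2: N_B=18, N_Z=18, L=36


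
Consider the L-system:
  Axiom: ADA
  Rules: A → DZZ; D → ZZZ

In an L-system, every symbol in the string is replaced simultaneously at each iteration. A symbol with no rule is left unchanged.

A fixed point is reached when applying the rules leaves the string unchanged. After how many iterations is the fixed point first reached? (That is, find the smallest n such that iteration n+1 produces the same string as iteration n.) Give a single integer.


Answer: 2

Derivation:
Step 0: ADA
Step 1: DZZZZZDZZ
Step 2: ZZZZZZZZZZZZZ
Step 3: ZZZZZZZZZZZZZ  (unchanged — fixed point at step 2)


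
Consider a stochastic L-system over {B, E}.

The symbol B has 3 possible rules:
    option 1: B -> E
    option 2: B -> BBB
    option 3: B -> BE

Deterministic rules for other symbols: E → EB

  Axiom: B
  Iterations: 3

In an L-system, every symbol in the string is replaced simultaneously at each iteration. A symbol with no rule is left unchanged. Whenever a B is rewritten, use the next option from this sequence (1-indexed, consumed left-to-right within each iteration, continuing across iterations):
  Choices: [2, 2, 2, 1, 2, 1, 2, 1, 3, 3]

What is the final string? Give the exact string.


Step 0: B
Step 1: BBB  (used choices [2])
Step 2: BBBBBBE  (used choices [2, 2, 1])
Step 3: BBBEBBBEBEBEEB  (used choices [2, 1, 2, 1, 3, 3])

Answer: BBBEBBBEBEBEEB


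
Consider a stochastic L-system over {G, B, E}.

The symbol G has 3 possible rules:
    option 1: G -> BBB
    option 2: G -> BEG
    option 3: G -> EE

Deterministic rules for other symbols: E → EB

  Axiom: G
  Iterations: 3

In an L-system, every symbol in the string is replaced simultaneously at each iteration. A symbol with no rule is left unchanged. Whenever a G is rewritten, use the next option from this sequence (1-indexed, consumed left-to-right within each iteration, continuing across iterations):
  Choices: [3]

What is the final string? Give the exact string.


Answer: EBBEBB

Derivation:
Step 0: G
Step 1: EE  (used choices [3])
Step 2: EBEB  (used choices [])
Step 3: EBBEBB  (used choices [])


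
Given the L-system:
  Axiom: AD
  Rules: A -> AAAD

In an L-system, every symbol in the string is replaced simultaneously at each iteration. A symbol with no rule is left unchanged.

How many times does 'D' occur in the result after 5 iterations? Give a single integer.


Answer: 122

Derivation:
Step 0: AD  (1 'D')
Step 1: AAADD  (2 'D')
Step 2: AAADAAADAAADDD  (5 'D')
Step 3: AAADAAADAAADDAAADAAADAAADDAAADAAADAAADDDD  (14 'D')
Step 4: AAADAAADAAADDAAADAAADAAADDAAADAAADAAADDDAAADAAADAAADDAAADAAADAAADDAAADAAADAAADDDAAADAAADAAADDAAADAAADAAADDAAADAAADAAADDDDD  (41 'D')
Step 5: AAADAAADAAADDAAADAAADAAADDAAADAAADAAADDDAAADAAADAAADDAAADAAADAAADDAAADAAADAAADDDAAADAAADAAADDAAADAAADAAADDAAADAAADAAADDDDAAADAAADAAADDAAADAAADAAADDAAADAAADAAADDDAAADAAADAAADDAAADAAADAAADDAAADAAADAAADDDAAADAAADAAADDAAADAAADAAADDAAADAAADAAADDDDAAADAAADAAADDAAADAAADAAADDAAADAAADAAADDDAAADAAADAAADDAAADAAADAAADDAAADAAADAAADDDAAADAAADAAADDAAADAAADAAADDAAADAAADAAADDDDDD  (122 'D')


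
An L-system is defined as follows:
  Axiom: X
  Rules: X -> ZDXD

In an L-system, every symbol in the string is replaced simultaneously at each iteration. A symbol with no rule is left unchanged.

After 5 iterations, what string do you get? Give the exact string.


Answer: ZDZDZDZDZDXDDDDD

Derivation:
Step 0: X
Step 1: ZDXD
Step 2: ZDZDXDD
Step 3: ZDZDZDXDDD
Step 4: ZDZDZDZDXDDDD
Step 5: ZDZDZDZDZDXDDDDD


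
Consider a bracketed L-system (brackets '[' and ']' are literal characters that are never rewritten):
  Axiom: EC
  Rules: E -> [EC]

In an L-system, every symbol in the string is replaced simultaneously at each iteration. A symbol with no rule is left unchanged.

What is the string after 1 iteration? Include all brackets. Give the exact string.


Step 0: EC
Step 1: [EC]C

Answer: [EC]C


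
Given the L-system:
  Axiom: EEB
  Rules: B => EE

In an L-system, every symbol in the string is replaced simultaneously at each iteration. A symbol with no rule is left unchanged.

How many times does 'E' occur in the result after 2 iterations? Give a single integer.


Answer: 4

Derivation:
Step 0: EEB  (2 'E')
Step 1: EEEE  (4 'E')
Step 2: EEEE  (4 'E')


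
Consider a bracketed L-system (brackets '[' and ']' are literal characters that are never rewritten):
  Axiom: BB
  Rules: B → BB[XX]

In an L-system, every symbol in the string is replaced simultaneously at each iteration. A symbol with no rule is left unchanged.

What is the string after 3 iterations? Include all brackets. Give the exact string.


Answer: BB[XX]BB[XX][XX]BB[XX]BB[XX][XX][XX]BB[XX]BB[XX][XX]BB[XX]BB[XX][XX][XX]

Derivation:
Step 0: BB
Step 1: BB[XX]BB[XX]
Step 2: BB[XX]BB[XX][XX]BB[XX]BB[XX][XX]
Step 3: BB[XX]BB[XX][XX]BB[XX]BB[XX][XX][XX]BB[XX]BB[XX][XX]BB[XX]BB[XX][XX][XX]


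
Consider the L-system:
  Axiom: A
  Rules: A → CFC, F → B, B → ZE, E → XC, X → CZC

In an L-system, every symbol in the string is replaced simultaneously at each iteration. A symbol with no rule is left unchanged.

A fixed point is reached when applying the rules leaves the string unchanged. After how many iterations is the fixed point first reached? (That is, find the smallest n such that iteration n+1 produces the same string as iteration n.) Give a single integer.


Answer: 5

Derivation:
Step 0: A
Step 1: CFC
Step 2: CBC
Step 3: CZEC
Step 4: CZXCC
Step 5: CZCZCCC
Step 6: CZCZCCC  (unchanged — fixed point at step 5)


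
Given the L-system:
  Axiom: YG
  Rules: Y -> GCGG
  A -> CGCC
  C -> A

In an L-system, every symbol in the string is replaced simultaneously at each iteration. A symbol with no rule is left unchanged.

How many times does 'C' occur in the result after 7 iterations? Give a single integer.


Answer: 27

Derivation:
Step 0: YG  (0 'C')
Step 1: GCGGG  (1 'C')
Step 2: GAGGG  (0 'C')
Step 3: GCGCCGGG  (3 'C')
Step 4: GAGAAGGG  (0 'C')
Step 5: GCGCCGCGCCCGCCGGG  (9 'C')
Step 6: GAGAAGAGAAAGAAGGG  (0 'C')
Step 7: GCGCCGCGCCCGCCGCGCCGCGCCCGCCCGCCGCGCCCGCCGGG  (27 'C')


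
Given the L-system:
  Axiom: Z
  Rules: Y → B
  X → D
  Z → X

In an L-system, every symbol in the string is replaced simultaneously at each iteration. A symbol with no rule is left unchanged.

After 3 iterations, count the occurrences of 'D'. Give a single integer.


Step 0: Z  (0 'D')
Step 1: X  (0 'D')
Step 2: D  (1 'D')
Step 3: D  (1 'D')

Answer: 1


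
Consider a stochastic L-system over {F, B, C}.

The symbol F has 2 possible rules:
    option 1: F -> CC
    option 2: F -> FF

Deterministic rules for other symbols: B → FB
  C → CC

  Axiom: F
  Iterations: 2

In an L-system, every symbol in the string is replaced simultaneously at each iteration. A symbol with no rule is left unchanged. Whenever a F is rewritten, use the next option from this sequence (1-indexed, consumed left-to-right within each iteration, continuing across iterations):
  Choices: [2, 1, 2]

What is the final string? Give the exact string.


Step 0: F
Step 1: FF  (used choices [2])
Step 2: CCFF  (used choices [1, 2])

Answer: CCFF


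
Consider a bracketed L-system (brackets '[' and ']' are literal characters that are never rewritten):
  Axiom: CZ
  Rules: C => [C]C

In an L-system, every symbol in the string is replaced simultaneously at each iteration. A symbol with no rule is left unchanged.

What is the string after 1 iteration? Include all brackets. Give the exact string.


Answer: [C]CZ

Derivation:
Step 0: CZ
Step 1: [C]CZ


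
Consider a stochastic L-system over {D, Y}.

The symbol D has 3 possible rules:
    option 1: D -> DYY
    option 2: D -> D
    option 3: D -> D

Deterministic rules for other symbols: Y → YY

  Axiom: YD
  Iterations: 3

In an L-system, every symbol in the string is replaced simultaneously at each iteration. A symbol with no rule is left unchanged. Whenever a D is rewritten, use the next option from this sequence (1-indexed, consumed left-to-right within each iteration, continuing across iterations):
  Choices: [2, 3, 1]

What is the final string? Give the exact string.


Answer: YYYYYYYYDYY

Derivation:
Step 0: YD
Step 1: YYD  (used choices [2])
Step 2: YYYYD  (used choices [3])
Step 3: YYYYYYYYDYY  (used choices [1])


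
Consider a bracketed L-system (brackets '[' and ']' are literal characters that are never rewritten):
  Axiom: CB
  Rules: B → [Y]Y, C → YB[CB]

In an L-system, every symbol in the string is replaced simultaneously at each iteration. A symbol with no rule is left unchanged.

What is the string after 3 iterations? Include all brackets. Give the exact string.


Step 0: CB
Step 1: YB[CB][Y]Y
Step 2: Y[Y]Y[YB[CB][Y]Y][Y]Y
Step 3: Y[Y]Y[Y[Y]Y[YB[CB][Y]Y][Y]Y][Y]Y

Answer: Y[Y]Y[Y[Y]Y[YB[CB][Y]Y][Y]Y][Y]Y


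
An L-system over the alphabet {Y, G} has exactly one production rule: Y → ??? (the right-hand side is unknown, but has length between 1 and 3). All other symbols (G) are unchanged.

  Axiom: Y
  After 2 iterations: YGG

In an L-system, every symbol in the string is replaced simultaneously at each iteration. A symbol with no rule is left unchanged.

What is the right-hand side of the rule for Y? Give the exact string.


Trying Y → YG:
  Step 0: Y
  Step 1: YG
  Step 2: YGG
Matches the given result.

Answer: YG


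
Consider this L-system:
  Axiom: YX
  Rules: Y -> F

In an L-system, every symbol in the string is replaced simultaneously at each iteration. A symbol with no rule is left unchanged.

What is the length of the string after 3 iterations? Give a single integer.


Answer: 2

Derivation:
Step 0: length = 2
Step 1: length = 2
Step 2: length = 2
Step 3: length = 2


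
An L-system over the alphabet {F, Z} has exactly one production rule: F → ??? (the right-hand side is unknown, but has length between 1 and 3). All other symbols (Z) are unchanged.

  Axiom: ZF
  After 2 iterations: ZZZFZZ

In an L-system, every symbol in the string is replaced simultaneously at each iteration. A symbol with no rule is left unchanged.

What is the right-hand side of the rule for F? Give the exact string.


Trying F → ZFZ:
  Step 0: ZF
  Step 1: ZZFZ
  Step 2: ZZZFZZ
Matches the given result.

Answer: ZFZ


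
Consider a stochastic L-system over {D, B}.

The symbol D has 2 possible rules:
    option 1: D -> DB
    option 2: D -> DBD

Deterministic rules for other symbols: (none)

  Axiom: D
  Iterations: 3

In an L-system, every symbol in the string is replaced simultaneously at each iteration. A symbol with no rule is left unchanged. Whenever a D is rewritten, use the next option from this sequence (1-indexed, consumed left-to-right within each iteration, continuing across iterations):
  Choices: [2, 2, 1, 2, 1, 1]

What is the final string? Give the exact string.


Step 0: D
Step 1: DBD  (used choices [2])
Step 2: DBDBDB  (used choices [2, 1])
Step 3: DBDBDBBDBB  (used choices [2, 1, 1])

Answer: DBDBDBBDBB


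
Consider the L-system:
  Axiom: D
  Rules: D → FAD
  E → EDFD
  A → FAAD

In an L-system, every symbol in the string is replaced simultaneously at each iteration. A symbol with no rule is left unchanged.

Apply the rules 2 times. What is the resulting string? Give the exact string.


Answer: FFAADFAD

Derivation:
Step 0: D
Step 1: FAD
Step 2: FFAADFAD


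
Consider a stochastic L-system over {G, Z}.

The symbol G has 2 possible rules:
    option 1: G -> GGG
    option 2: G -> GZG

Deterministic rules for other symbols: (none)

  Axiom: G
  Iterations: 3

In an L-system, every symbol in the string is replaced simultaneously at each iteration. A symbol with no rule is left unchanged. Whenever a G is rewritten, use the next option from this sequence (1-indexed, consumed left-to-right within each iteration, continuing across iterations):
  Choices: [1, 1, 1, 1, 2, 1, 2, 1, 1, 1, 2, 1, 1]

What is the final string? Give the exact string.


Step 0: G
Step 1: GGG  (used choices [1])
Step 2: GGGGGGGGG  (used choices [1, 1, 1])
Step 3: GZGGGGGZGGGGGGGGGGGZGGGGGGG  (used choices [2, 1, 2, 1, 1, 1, 2, 1, 1])

Answer: GZGGGGGZGGGGGGGGGGGZGGGGGGG


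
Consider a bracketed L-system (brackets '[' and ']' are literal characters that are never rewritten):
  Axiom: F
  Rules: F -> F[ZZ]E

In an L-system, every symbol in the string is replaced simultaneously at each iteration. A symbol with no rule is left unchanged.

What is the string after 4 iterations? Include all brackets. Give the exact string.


Answer: F[ZZ]E[ZZ]E[ZZ]E[ZZ]E

Derivation:
Step 0: F
Step 1: F[ZZ]E
Step 2: F[ZZ]E[ZZ]E
Step 3: F[ZZ]E[ZZ]E[ZZ]E
Step 4: F[ZZ]E[ZZ]E[ZZ]E[ZZ]E


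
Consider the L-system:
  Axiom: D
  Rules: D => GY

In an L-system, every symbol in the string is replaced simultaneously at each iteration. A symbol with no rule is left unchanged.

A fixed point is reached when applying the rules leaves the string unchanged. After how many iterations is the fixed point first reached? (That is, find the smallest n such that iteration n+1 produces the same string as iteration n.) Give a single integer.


Step 0: D
Step 1: GY
Step 2: GY  (unchanged — fixed point at step 1)

Answer: 1


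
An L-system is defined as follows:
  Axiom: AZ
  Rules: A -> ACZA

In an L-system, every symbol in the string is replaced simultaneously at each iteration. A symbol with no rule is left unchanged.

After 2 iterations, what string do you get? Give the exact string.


Step 0: AZ
Step 1: ACZAZ
Step 2: ACZACZACZAZ

Answer: ACZACZACZAZ


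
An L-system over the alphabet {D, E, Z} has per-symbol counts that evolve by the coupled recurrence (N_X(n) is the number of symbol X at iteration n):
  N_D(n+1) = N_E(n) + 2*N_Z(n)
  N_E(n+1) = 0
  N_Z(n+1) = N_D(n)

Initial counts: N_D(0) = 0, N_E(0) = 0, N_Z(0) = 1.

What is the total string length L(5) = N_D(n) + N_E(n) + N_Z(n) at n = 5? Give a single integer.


Answer: 8

Derivation:
Step 0: N_D=0, N_E=0, N_Z=1, L=1
Step 1: N_D=2, N_E=0, N_Z=0, L=2
Step 2: N_D=0, N_E=0, N_Z=2, L=2
Step 3: N_D=4, N_E=0, N_Z=0, L=4
Step 4: N_D=0, N_E=0, N_Z=4, L=4
Step 5: N_D=8, N_E=0, N_Z=0, L=8


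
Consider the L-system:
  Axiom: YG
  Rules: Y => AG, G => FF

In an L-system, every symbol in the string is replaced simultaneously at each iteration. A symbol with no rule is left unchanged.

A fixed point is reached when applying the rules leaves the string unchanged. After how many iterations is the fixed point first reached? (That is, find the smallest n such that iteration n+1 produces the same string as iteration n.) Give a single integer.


Step 0: YG
Step 1: AGFF
Step 2: AFFFF
Step 3: AFFFF  (unchanged — fixed point at step 2)

Answer: 2


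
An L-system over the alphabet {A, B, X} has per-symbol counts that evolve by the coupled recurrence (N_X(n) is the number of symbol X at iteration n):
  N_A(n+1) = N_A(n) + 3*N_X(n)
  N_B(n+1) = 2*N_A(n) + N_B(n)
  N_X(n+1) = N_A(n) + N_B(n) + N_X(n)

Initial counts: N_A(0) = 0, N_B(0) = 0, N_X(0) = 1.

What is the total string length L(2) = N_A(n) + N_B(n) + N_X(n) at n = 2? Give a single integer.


Answer: 16

Derivation:
Step 0: N_A=0, N_B=0, N_X=1, L=1
Step 1: N_A=3, N_B=0, N_X=1, L=4
Step 2: N_A=6, N_B=6, N_X=4, L=16


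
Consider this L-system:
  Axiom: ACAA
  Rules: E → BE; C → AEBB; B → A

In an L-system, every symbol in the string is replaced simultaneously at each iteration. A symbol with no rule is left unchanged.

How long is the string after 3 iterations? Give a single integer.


Answer: 9

Derivation:
Step 0: length = 4
Step 1: length = 7
Step 2: length = 8
Step 3: length = 9


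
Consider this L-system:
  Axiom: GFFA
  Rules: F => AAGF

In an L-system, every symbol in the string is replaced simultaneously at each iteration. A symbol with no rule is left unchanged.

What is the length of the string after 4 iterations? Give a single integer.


Step 0: length = 4
Step 1: length = 10
Step 2: length = 16
Step 3: length = 22
Step 4: length = 28

Answer: 28


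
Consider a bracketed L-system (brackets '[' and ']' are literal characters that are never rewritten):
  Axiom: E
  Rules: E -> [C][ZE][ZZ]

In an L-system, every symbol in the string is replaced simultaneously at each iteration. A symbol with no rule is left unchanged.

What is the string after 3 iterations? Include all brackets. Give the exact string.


Step 0: E
Step 1: [C][ZE][ZZ]
Step 2: [C][Z[C][ZE][ZZ]][ZZ]
Step 3: [C][Z[C][Z[C][ZE][ZZ]][ZZ]][ZZ]

Answer: [C][Z[C][Z[C][ZE][ZZ]][ZZ]][ZZ]


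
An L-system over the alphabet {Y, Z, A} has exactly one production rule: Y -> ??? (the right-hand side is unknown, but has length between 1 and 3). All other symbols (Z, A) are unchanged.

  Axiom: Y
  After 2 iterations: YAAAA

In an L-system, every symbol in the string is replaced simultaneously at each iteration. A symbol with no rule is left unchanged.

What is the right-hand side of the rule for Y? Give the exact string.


Trying Y -> YAA:
  Step 0: Y
  Step 1: YAA
  Step 2: YAAAA
Matches the given result.

Answer: YAA


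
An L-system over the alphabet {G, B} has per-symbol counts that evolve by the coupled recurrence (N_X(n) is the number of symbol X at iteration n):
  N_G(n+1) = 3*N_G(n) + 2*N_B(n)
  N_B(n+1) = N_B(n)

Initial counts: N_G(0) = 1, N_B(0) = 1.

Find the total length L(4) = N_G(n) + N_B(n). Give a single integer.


Step 0: N_G=1, N_B=1, L=2
Step 1: N_G=5, N_B=1, L=6
Step 2: N_G=17, N_B=1, L=18
Step 3: N_G=53, N_B=1, L=54
Step 4: N_G=161, N_B=1, L=162

Answer: 162


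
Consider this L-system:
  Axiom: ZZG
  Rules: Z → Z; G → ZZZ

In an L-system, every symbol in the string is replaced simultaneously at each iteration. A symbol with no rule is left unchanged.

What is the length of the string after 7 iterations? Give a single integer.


Answer: 5

Derivation:
Step 0: length = 3
Step 1: length = 5
Step 2: length = 5
Step 3: length = 5
Step 4: length = 5
Step 5: length = 5
Step 6: length = 5
Step 7: length = 5


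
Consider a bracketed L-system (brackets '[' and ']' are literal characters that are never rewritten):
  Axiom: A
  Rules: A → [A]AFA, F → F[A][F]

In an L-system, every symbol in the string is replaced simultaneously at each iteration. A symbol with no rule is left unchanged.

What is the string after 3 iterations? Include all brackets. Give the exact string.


Step 0: A
Step 1: [A]AFA
Step 2: [[A]AFA][A]AFAF[A][F][A]AFA
Step 3: [[[A]AFA][A]AFAF[A][F][A]AFA][[A]AFA][A]AFAF[A][F][A]AFAF[A][F][[A]AFA][F[A][F]][[A]AFA][A]AFAF[A][F][A]AFA

Answer: [[[A]AFA][A]AFAF[A][F][A]AFA][[A]AFA][A]AFAF[A][F][A]AFAF[A][F][[A]AFA][F[A][F]][[A]AFA][A]AFAF[A][F][A]AFA


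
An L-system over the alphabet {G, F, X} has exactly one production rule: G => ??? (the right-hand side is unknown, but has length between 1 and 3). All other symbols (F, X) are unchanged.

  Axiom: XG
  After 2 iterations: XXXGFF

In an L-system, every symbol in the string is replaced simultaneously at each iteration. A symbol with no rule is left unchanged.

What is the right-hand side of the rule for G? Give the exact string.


Trying G => XGF:
  Step 0: XG
  Step 1: XXGF
  Step 2: XXXGFF
Matches the given result.

Answer: XGF


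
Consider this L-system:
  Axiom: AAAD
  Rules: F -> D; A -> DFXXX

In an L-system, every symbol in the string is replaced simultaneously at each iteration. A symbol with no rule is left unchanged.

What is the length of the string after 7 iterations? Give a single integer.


Answer: 16

Derivation:
Step 0: length = 4
Step 1: length = 16
Step 2: length = 16
Step 3: length = 16
Step 4: length = 16
Step 5: length = 16
Step 6: length = 16
Step 7: length = 16


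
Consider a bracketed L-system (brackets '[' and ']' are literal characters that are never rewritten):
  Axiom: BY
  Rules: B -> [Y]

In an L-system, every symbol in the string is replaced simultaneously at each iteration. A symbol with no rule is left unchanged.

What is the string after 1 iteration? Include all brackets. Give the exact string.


Answer: [Y]Y

Derivation:
Step 0: BY
Step 1: [Y]Y


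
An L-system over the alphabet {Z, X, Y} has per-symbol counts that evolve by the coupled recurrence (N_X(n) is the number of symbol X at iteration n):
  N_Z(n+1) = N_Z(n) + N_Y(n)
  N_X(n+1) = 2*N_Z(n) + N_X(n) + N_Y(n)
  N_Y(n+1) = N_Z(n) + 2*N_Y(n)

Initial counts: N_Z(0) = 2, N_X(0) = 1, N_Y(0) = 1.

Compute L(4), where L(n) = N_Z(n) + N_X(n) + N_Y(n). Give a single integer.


Step 0: N_Z=2, N_X=1, N_Y=1, L=4
Step 1: N_Z=3, N_X=6, N_Y=4, L=13
Step 2: N_Z=7, N_X=16, N_Y=11, L=34
Step 3: N_Z=18, N_X=41, N_Y=29, L=88
Step 4: N_Z=47, N_X=106, N_Y=76, L=229

Answer: 229


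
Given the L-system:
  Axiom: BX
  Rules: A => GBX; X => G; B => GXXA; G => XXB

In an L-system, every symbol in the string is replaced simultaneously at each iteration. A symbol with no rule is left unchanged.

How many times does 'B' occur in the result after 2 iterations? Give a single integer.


Step 0: BX  (1 'B')
Step 1: GXXAG  (0 'B')
Step 2: XXBGGGBXXXB  (3 'B')

Answer: 3


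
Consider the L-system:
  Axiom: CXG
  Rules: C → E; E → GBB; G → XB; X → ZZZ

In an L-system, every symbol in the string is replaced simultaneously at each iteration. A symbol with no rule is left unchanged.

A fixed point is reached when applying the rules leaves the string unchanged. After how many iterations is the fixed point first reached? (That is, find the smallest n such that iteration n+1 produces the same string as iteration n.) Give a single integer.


Step 0: CXG
Step 1: EZZZXB
Step 2: GBBZZZZZZB
Step 3: XBBBZZZZZZB
Step 4: ZZZBBBZZZZZZB
Step 5: ZZZBBBZZZZZZB  (unchanged — fixed point at step 4)

Answer: 4


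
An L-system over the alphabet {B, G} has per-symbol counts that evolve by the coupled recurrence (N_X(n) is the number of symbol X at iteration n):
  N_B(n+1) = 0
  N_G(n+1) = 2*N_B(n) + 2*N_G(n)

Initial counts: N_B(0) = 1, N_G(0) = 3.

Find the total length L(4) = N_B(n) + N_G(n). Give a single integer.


Answer: 64

Derivation:
Step 0: N_B=1, N_G=3, L=4
Step 1: N_B=0, N_G=8, L=8
Step 2: N_B=0, N_G=16, L=16
Step 3: N_B=0, N_G=32, L=32
Step 4: N_B=0, N_G=64, L=64


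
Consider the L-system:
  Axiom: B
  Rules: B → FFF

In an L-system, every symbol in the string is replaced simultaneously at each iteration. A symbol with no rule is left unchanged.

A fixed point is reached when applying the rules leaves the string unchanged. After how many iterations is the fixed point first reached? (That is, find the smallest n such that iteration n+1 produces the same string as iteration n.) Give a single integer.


Answer: 1

Derivation:
Step 0: B
Step 1: FFF
Step 2: FFF  (unchanged — fixed point at step 1)


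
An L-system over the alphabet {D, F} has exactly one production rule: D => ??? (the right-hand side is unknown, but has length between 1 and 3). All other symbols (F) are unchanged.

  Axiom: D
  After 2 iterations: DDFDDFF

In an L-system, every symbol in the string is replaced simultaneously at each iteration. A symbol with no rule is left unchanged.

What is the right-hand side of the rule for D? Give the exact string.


Trying D => DDF:
  Step 0: D
  Step 1: DDF
  Step 2: DDFDDFF
Matches the given result.

Answer: DDF


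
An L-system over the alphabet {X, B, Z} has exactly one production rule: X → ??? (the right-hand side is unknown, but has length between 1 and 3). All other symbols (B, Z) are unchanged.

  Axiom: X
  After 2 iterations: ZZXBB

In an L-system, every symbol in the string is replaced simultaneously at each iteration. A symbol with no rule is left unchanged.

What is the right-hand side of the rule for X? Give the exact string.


Trying X → ZXB:
  Step 0: X
  Step 1: ZXB
  Step 2: ZZXBB
Matches the given result.

Answer: ZXB
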